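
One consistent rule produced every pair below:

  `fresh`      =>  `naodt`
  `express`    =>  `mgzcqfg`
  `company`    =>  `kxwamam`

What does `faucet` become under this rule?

In fresh: f→n is +8, r→a is +9, e→o is +10, s→d is +11 — the shift increases by 1 each position. Each letter shifts forward by (position + 8), i.e. 8, 9, 10, … — the shift grows by one for each successive letter.
Applying it to faucet: f+8=n, a+9=j, u+10=e, c+11=n, e+12=q, t+13=g.

njenqg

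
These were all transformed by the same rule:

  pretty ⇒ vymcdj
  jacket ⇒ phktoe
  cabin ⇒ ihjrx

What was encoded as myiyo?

In pretty: p→v is +6, r→y is +7, e→m is +8, t→c is +9 — the shift increases by 1 each position. The shift increases by 1 at each position, starting from +6: 6, 7, 8, ….
Decoding myiyo: m−6=g, y−7=r, i−8=a, y−9=p, o−10=e.

grape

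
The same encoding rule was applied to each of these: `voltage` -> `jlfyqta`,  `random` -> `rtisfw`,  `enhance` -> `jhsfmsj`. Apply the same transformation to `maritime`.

jrnynwfr

The output letters match the input read backwards, each shifted +5: voltage reversed is egatlov. Read the word backwards and shift each letter +5.
Applying it to maritime: reverse → emitiram; then shift: e+5=j, m+5=r, i+5=n, t+5=y, i+5=n, r+5=w, a+5=f, m+5=r.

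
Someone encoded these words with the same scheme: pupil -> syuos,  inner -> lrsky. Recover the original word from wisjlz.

tender

Each letter shifts forward by (position + 3), i.e. 3, 4, 5, … — the shift grows by one for each successive letter.
Undoing it on wisjlz: w−3=t, i−4=e, s−5=n, j−6=d, l−7=e, z−8=r.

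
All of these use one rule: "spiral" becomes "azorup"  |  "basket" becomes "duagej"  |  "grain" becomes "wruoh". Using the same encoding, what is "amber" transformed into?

Treating letters as 0–25, the rule is x ↦ 9x + 20 (mod 26).
On amber: a(0)→9·0+20≡20=u; m(12)→9·12+20≡24=y; b(1)→9·1+20≡3=d; e(4)→9·4+20≡4=e; r(17)→9·17+20≡17=r (all mod 26).

uyder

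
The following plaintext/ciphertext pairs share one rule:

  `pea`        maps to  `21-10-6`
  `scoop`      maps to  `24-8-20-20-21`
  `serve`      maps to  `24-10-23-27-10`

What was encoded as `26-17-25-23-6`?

p is letter #16 and maps to 21: an offset of 5. Letters become their 1-based position plus 5 (so a→6, b→7, …).
Undoing it on 26-17-25-23-6: 26→(26−5)÷1=21=u, 17→(17−5)÷1=12=l, 25→(25−5)÷1=20=t, 23→(23−5)÷1=18=r, 6→(6−5)÷1=1=a.

ultra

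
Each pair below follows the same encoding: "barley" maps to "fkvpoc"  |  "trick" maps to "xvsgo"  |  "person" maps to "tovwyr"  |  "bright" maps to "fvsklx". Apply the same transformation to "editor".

Vowels shift forward by 10 and consonants shift forward by 4.
For editor: e(vowel)+10=o, d(cons)+4=h, i(vowel)+10=s, t(cons)+4=x, o(vowel)+10=y, r(cons)+4=v.

ohsxyv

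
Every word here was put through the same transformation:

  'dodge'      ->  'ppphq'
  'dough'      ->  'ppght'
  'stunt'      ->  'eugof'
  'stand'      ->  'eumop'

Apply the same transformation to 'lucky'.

xvolk

Shifts by position in dodge: pos 0: d→p (+12), pos 1: o→p (+1), pos 2: d→p (+12), pos 3: g→h (+1) — repeating every 2. The shifts repeat in a cycle of length 2: positions 0,1,… shift by +12, +1, then the pattern repeats.
For lucky: l+12=x, u+1=v, c+12=o, k+1=l, y+12=k.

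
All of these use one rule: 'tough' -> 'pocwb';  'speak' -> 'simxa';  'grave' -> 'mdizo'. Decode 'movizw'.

orange

The word is reversed, then every letter is shifted forward by 8.
Reversing it on movizw: shift back: m−8=e, o−8=g, v−8=n, i−8=a, z−8=r, w−8=o → egnaro; then reverse → orange.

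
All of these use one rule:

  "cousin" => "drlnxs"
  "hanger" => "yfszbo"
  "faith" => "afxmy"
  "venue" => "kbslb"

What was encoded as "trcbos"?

modern

c(2)→d(3) and o(14)→r(17) fit y≡25x+5 (mod 26); the inverse of 25 mod 26 is 25. This is an affine cipher: with a=0,…,z=25, each position x becomes (25x+5) mod 26.
Reversing it on trcbos: t(19)→25·(19−5)≡12=m; r(17)→25·(17−5)≡14=o; c(2)→25·(2−5)≡3=d; b(1)→25·(1−5)≡4=e; o(14)→25·(14−5)≡17=r; s(18)→25·(18−5)≡13=n (all mod 26).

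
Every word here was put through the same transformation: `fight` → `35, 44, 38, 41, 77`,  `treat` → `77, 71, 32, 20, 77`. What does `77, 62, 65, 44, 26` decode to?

topic

The formula is n = 3×(alphabet index, a=1) + 17.
Undoing it on 77, 62, 65, 44, 26: 77→(77−17)÷3=20=t, 62→(62−17)÷3=15=o, 65→(65−17)÷3=16=p, 44→(44−17)÷3=9=i, 26→(26−17)÷3=3=c.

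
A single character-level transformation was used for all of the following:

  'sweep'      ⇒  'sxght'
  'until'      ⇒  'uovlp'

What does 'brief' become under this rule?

bskhj

In sweep: s→s is +0, w→x is +1, e→g is +2, e→h is +3 — the shift increases by 1 each position. Each letter shifts forward by its position index (0, 1, 2, …) — the shift grows by one for each successive letter.
On brief: b+0=b, r+1=s, i+2=k, e+3=h, f+4=j.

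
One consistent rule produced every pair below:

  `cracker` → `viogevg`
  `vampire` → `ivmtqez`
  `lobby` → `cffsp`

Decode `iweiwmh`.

The word is reversed, then every letter is shifted forward by 4.
Reversing it on iweiwmh: shift back: i−4=e, w−4=s, e−4=a, i−4=e, w−4=s, m−4=i, h−4=d → esaesid; then reverse → disease.

disease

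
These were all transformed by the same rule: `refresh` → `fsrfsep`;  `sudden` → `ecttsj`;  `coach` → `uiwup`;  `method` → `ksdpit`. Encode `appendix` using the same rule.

r(17)→f(5) and e(4)→s(18) fit y≡25x+22 (mod 26); the inverse of 25 mod 26 is 25. This is an affine cipher: with a=0,…,z=25, each position x becomes (25x+22) mod 26.
For appendix: a(0)→25·0+22≡22=w; p(15)→25·15+22≡7=h; p(15)→25·15+22≡7=h; e(4)→25·4+22≡18=s; n(13)→25·13+22≡9=j; d(3)→25·3+22≡19=t; i(8)→25·8+22≡14=o; x(23)→25·23+22≡25=z (all mod 26).

whhsjtoz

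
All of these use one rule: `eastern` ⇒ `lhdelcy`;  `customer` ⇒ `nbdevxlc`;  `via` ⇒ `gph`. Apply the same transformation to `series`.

The shift depends on letter class: consonant s→d is +11, but vowel e→l is +7. Two shifts are in play — +7 for a/e/i/o/u, +11 for every other letter.
Applying it to series: s(cons)+11=d, e(vowel)+7=l, r(cons)+11=c, i(vowel)+7=p, e(vowel)+7=l, s(cons)+11=d.

dlcpld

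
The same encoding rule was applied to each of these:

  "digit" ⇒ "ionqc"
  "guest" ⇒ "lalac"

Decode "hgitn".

cable

The shift increases by 1 at each position, starting from +5: 5, 6, 7, ….
Decoding hgitn: h−5=c, g−6=a, i−7=b, t−8=l, n−9=e.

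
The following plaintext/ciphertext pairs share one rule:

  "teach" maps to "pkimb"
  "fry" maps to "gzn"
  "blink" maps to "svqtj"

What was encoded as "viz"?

ran

The output letters match the input read backwards, each shifted +8: teach reversed is hcaet. The word is reversed, then every letter is shifted forward by 8.
Undoing it on viz: shift back: v−8=n, i−8=a, z−8=r → nar; then reverse → ran.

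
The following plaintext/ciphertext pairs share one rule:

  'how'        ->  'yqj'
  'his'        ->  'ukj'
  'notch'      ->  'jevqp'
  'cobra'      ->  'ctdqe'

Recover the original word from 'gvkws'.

quite

Read the word backwards and shift each letter +2.
Undoing it on gvkws: shift back: g−2=e, v−2=t, k−2=i, w−2=u, s−2=q → etiuq; then reverse → quite.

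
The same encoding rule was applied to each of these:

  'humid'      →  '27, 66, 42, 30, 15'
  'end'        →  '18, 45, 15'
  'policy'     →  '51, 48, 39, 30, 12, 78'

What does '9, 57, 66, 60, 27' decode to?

h(#8)→27 and u(#21)→66: differences scale by 3, so n = 3·pos + 3. With a=1..z=26, the number is 3·pos + 3.
Reversing it on 9, 57, 66, 60, 27: 9→(9−3)÷3=2=b, 57→(57−3)÷3=18=r, 66→(66−3)÷3=21=u, 60→(60−3)÷3=19=s, 27→(27−3)÷3=8=h.

brush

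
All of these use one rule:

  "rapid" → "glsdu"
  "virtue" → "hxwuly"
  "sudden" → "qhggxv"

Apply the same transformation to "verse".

The output letters match the input read backwards, each shifted +3: rapid reversed is dipar. Two steps: reverse the string, then apply a Caesar shift of +3.
For verse: reverse → esrev; then shift: e+3=h, s+3=v, r+3=u, e+3=h, v+3=y.

hvuhy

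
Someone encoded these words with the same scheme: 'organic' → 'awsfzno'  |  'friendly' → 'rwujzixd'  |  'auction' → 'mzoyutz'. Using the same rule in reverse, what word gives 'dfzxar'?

Shifts by position in organic: pos 0: o→a (+12), pos 1: r→w (+5), pos 2: g→s (+12), pos 3: a→f (+5) — repeating every 2. The shifts repeat in a cycle of length 2: positions 0,1,… shift by +12, +5, then the pattern repeats.
Decoding dfzxar: d−12=r, f−5=a, z−12=n, x−5=s, a−12=o, r−5=m.

ransom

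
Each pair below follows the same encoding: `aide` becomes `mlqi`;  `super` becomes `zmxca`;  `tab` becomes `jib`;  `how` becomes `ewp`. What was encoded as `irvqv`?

ninja

The output letters match the input read backwards, each shifted +8: aide reversed is edia. The word is reversed, then every letter is shifted forward by 8.
Undoing it on irvqv: shift back: i−8=a, r−8=j, v−8=n, q−8=i, v−8=n → ajnin; then reverse → ninja.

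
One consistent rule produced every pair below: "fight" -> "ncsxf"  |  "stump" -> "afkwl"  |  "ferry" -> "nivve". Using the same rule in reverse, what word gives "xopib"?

haven

f(5)→n(13) and i(8)→c(2) fit y≡5x+14 (mod 26); the inverse of 5 mod 26 is 21. Each letter's alphabet position (a=0..z=25) is mapped through 5·x+14 mod 26 — an affine cipher.
Reversing it on xopib: x(23)→21·(23−14)≡7=h; o(14)→21·(14−14)≡0=a; p(15)→21·(15−14)≡21=v; i(8)→21·(8−14)≡4=e; b(1)→21·(1−14)≡13=n (all mod 26).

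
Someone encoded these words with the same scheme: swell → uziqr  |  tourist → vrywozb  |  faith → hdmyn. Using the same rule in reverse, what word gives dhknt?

begin

In swell: s→u is +2, w→z is +3, e→i is +4, l→q is +5 — the shift increases by 1 each position. Letter i (0-indexed) is shifted by i+2, so successive shifts are 2, 3, 4, ….
Undoing it on dhknt: d−2=b, h−3=e, k−4=g, n−5=i, t−6=n.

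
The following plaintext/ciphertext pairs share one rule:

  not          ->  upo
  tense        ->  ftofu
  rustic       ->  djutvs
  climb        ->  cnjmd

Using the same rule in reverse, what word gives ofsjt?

siren

Read the word backwards and shift each letter +1.
Decoding ofsjt: shift back: o−1=n, f−1=e, s−1=r, j−1=i, t−1=s → neris; then reverse → siren.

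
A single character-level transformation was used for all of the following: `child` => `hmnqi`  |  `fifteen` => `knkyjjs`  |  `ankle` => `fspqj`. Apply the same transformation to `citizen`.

Compare letters: c→h is +5, h→m is +5, i→n is +5 — a constant shift. This is a Caesar cipher with shift 5.
For citizen: c+5=h, i+5=n, t+5=y, i+5=n, z+5=e, e+5=j, n+5=s.

hnynejs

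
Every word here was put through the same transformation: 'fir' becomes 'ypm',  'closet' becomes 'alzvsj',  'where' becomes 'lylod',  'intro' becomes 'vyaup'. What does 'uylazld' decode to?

western

The output letters match the input read backwards, each shifted +7: fir reversed is rif. Read the word backwards and shift each letter +7.
Reversing it on uylazld: shift back: u−7=n, y−7=r, l−7=e, a−7=t, z−7=s, l−7=e, d−7=w → nretsew; then reverse → western.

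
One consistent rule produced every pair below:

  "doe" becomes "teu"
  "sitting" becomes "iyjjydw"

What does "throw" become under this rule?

It's a constant shift of +16 (ROT16).
On throw: t+16=j, h+16=x, r+16=h, o+16=e, w+16=m.

jxhem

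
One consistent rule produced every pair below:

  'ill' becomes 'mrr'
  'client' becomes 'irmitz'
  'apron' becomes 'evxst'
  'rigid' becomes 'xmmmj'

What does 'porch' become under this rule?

The shift depends on letter class: consonant l→r is +6, but vowel i→m is +4. Vowels shift forward by 4 and consonants shift forward by 6.
For porch: p(cons)+6=v, o(vowel)+4=s, r(cons)+6=x, c(cons)+6=i, h(cons)+6=n.

vsxin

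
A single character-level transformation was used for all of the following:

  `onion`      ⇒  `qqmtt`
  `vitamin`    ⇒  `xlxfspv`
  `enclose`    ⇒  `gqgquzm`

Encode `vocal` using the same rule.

In onion: o→q is +2, n→q is +3, i→m is +4, o→t is +5 — the shift increases by 1 each position. The shift increases by 1 at each position, starting from +2: 2, 3, 4, ….
On vocal: v+2=x, o+3=r, c+4=g, a+5=f, l+6=r.

xrgfr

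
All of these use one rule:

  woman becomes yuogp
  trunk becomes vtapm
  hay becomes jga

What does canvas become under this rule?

The shift depends on letter class: consonant w→y is +2, but vowel o→u is +6. Two shifts are in play — +6 for a/e/i/o/u, +2 for every other letter.
Applying it to canvas: c(cons)+2=e, a(vowel)+6=g, n(cons)+2=p, v(cons)+2=x, a(vowel)+6=g, s(cons)+2=u.

egpxgu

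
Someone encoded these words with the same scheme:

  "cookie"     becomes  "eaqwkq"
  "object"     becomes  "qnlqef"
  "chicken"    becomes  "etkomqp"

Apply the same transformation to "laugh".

nmwsj

Shifts by position in cookie: pos 0: c→e (+2), pos 1: o→a (+12), pos 2: o→q (+2), pos 3: k→w (+12) — repeating every 2. It's a Vigenère-style cipher with numeric key [2,12]: position i shifts by key[i mod 2].
On laugh: l+2=n, a+12=m, u+2=w, g+12=s, h+2=j.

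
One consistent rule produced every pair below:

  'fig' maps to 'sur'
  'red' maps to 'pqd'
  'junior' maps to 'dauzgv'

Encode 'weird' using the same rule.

The output letters match the input read backwards, each shifted +12: fig reversed is gif. Two steps: reverse the string, then apply a Caesar shift of +12.
On weird: reverse → driew; then shift: d+12=p, r+12=d, i+12=u, e+12=q, w+12=i.

pduqi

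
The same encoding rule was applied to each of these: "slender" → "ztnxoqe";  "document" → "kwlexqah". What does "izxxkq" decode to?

bronze

In slender: s→z is +7, l→t is +8, e→n is +9, n→x is +10 — the shift increases by 1 each position. Letter i (0-indexed) is shifted by i+7, so successive shifts are 7, 8, 9, ….
Decoding izxxkq: i−7=b, z−8=r, x−9=o, x−10=n, k−11=z, q−12=e.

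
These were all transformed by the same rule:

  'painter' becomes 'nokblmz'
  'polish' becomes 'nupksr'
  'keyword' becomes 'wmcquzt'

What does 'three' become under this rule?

lrzmm

p(15)→n(13) and a(0)→o(14) fit y≡19x+14 (mod 26); the inverse of 19 mod 26 is 11. This is an affine cipher: with a=0,…,z=25, each position x becomes (19x+14) mod 26.
For three: t(19)→19·19+14≡11=l; h(7)→19·7+14≡17=r; r(17)→19·17+14≡25=z; e(4)→19·4+14≡12=m; e(4)→19·4+14≡12=m (all mod 26).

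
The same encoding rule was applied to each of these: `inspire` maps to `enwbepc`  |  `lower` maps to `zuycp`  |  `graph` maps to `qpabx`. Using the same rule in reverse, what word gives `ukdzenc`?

i(8)→e(4) and n(13)→n(13) fit y≡7x+0 (mod 26); the inverse of 7 mod 26 is 15. Treating letters as 0–25, the rule is x ↦ 7x + 0 (mod 26).
Undoing it on ukdzenc: u(20)→15·(20−0)≡14=o; k(10)→15·(10−0)≡20=u; d(3)→15·(3−0)≡19=t; z(25)→15·(25−0)≡11=l; e(4)→15·(4−0)≡8=i; n(13)→15·(13−0)≡13=n; c(2)→15·(2−0)≡4=e (all mod 26).

outline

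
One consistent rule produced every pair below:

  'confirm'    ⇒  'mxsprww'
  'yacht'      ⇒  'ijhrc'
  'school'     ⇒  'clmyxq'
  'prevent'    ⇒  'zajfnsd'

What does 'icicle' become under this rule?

slnmuj

A repeating key of period 3 is used — shifts +10, +9, +5 over and over.
Applying it to icicle: i+10=s, c+9=l, i+5=n, c+10=m, l+9=u, e+5=j.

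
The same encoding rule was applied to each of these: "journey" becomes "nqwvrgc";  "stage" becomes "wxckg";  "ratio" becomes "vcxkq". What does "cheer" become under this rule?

glggv

Vowels shift forward by 2 and consonants shift forward by 4.
For cheer: c(cons)+4=g, h(cons)+4=l, e(vowel)+2=g, e(vowel)+2=g, r(cons)+4=v.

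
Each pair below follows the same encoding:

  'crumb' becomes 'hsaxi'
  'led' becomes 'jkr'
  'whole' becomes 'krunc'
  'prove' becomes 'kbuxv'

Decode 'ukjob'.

video

The output letters match the input read backwards, each shifted +6: crumb reversed is bmurc. The word is reversed, then every letter is shifted forward by 6.
Undoing it on ukjob: shift back: u−6=o, k−6=e, j−6=d, o−6=i, b−6=v → oediv; then reverse → video.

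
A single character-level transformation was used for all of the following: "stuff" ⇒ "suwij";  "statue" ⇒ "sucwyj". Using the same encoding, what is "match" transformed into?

In stuff: s→s is +0, t→u is +1, u→w is +2, f→i is +3 — the shift increases by 1 each position. The shift increases by 1 at each position, starting from +0: 0, 1, 2, ….
On match: m+0=m, a+1=b, t+2=v, c+3=f, h+4=l.

mbvfl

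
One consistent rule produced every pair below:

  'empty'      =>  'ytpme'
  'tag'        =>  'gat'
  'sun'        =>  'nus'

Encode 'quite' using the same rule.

etiuq

The output letters match the input read backwards: empty reversed is ytpme. It's just the letters in reverse order.
Applying it to quite: reverse → etiuq.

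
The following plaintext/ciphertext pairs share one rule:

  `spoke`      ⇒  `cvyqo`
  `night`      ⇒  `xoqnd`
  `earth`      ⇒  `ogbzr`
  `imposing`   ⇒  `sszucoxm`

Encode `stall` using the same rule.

czkrv

Shifts by position in spoke: pos 0: s→c (+10), pos 1: p→v (+6), pos 2: o→y (+10), pos 3: k→q (+6) — repeating every 2. The shifts repeat in a cycle of length 2: positions 0,1,… shift by +10, +6, then the pattern repeats.
On stall: s+10=c, t+6=z, a+10=k, l+6=r, l+10=v.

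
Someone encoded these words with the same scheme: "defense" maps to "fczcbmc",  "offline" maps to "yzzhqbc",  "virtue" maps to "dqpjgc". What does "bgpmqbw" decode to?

d(3)→f(5) and e(4)→c(2) fit y≡23x+14 (mod 26); the inverse of 23 mod 26 is 17. Each letter's alphabet position (a=0..z=25) is mapped through 23·x+14 mod 26 — an affine cipher.
Decoding bgpmqbw: b(1)→17·(1−14)≡13=n; g(6)→17·(6−14)≡20=u; p(15)→17·(15−14)≡17=r; m(12)→17·(12−14)≡18=s; q(16)→17·(16−14)≡8=i; b(1)→17·(1−14)≡13=n; w(22)→17·(22−14)≡6=g (all mod 26).

nursing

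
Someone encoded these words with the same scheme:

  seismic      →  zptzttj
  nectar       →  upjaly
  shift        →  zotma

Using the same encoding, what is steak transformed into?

zaplr

The shift depends on letter class: consonant s→z is +7, but vowel e→p is +11. The rule splits by letter class: vowels +11, consonants +7.
On steak: s(cons)+7=z, t(cons)+7=a, e(vowel)+11=p, a(vowel)+11=l, k(cons)+7=r.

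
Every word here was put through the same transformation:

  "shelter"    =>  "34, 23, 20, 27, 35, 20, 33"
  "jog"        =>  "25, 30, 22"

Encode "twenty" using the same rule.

s is letter #19 and maps to 34: an offset of 15. Each letter is replaced by its alphabet position (a=1..z=26) + 15.
Applying it to twenty: t=20→35, w=23→38, e=5→20, n=14→29, t=20→35, y=25→40.

35, 38, 20, 29, 35, 40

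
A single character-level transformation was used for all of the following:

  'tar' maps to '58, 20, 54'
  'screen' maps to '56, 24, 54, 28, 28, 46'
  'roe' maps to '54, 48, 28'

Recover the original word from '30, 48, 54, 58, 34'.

t(#20)→58 and a(#1)→20: differences scale by 2, so n = 2·pos + 18. With a=1..z=26, the number is 2·pos + 18.
Decoding 30, 48, 54, 58, 34: 30→(30−18)÷2=6=f, 48→(48−18)÷2=15=o, 54→(54−18)÷2=18=r, 58→(58−18)÷2=20=t, 34→(34−18)÷2=8=h.

forth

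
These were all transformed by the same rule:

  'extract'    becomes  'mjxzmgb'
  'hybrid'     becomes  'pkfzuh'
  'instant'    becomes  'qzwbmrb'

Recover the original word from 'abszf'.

A repeating key of period 3 is used — shifts +8, +12, +4 over and over.
Undoing it on abszf: a−8=s, b−12=p, s−4=o, z−8=r, f−12=t.

sport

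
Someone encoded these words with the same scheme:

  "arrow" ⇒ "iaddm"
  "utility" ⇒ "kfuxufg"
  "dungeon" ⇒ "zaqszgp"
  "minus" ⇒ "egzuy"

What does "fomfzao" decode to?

contact

The output letters match the input read backwards, each shifted +12: arrow reversed is worra. Read the word backwards and shift each letter +12.
Reversing it on fomfzao: shift back: f−12=t, o−12=c, m−12=a, f−12=t, z−12=n, a−12=o, o−12=c → tcatnoc; then reverse → contact.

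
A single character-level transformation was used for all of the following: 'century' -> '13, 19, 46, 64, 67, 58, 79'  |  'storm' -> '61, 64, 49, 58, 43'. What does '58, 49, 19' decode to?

roe

c(#3)→13 and e(#5)→19: differences scale by 3, so n = 3·pos + 4. With a=1..z=26, the number is 3·pos + 4.
Undoing it on 58, 49, 19: 58→(58−4)÷3=18=r, 49→(49−4)÷3=15=o, 19→(19−4)÷3=5=e.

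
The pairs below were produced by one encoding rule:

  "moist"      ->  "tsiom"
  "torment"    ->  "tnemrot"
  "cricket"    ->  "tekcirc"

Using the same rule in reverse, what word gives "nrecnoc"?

The word is simply reversed.
Undoing it on nrecnoc: then reverse → concern.

concern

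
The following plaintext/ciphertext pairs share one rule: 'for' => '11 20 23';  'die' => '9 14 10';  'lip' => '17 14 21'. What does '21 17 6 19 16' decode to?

plank

f is letter #6 and maps to 11: an offset of 5. Letters become their 1-based position plus 5 (so a→6, b→7, …).
Reversing it on 21 17 6 19 16: 21→(21−5)÷1=16=p, 17→(17−5)÷1=12=l, 6→(6−5)÷1=1=a, 19→(19−5)÷1=14=n, 16→(16−5)÷1=11=k.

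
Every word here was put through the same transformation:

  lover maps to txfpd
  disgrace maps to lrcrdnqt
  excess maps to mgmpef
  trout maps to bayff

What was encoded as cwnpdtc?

undergo

In lover: l→t is +8, o→x is +9, v→f is +10, e→p is +11 — the shift increases by 1 each position. Letter i (0-indexed) is shifted by i+8, so successive shifts are 8, 9, 10, ….
Undoing it on cwnpdtc: c−8=u, w−9=n, n−10=d, p−11=e, d−12=r, t−13=g, c−14=o.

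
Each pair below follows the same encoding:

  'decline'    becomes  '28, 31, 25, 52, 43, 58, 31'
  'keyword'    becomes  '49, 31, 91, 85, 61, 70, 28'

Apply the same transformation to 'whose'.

85, 40, 61, 73, 31

With a=1..z=26, the number is 3·pos + 16.
Applying it to whose: w=23→85, h=8→40, o=15→61, s=19→73, e=5→31.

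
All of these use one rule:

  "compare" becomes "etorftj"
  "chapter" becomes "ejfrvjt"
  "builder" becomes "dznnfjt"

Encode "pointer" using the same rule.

The shift depends on letter class: consonant c→e is +2, but vowel o→t is +5. Two shifts are in play — +5 for a/e/i/o/u, +2 for every other letter.
For pointer: p(cons)+2=r, o(vowel)+5=t, i(vowel)+5=n, n(cons)+2=p, t(cons)+2=v, e(vowel)+5=j, r(cons)+2=t.

rtnpvjt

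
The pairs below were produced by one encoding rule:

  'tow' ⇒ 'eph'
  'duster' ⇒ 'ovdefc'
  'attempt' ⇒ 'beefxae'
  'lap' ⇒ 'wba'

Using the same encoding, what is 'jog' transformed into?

upr

The shift depends on letter class: consonant t→e is +11, but vowel o→p is +1. Two shifts are in play — +1 for a/e/i/o/u, +11 for every other letter.
Applying it to jog: j(cons)+11=u, o(vowel)+1=p, g(cons)+11=r.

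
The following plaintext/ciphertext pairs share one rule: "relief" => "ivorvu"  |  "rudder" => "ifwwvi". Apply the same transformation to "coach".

Each pair mirrors across the alphabet (r↔i, e↔v, l↔o): positions sum to 25. This is the alphabet-reversal cipher (Atbash): a becomes z, b becomes y, etc.
Applying it to coach: c↔x, o↔l, a↔z, c↔x, h↔s.

xlzxs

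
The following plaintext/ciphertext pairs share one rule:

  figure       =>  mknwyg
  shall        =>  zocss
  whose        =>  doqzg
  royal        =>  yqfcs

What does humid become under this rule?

owtkk

The shift depends on letter class: consonant f→m is +7, but vowel i→k is +2. The rule splits by letter class: vowels +2, consonants +7.
Applying it to humid: h(cons)+7=o, u(vowel)+2=w, m(cons)+7=t, i(vowel)+2=k, d(cons)+7=k.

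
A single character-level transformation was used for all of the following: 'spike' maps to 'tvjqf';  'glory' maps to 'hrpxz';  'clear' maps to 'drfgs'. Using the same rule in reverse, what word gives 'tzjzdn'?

It's a Vigenère-style cipher with numeric key [1,6]: position i shifts by key[i mod 2].
Reversing it on tzjzdn: t−1=s, z−6=t, j−1=i, z−6=t, d−1=c, n−6=h.

stitch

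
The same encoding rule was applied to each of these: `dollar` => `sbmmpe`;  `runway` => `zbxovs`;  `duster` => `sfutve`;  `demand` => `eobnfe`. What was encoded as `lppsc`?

brook

The output letters match the input read backwards, each shifted +1: dollar reversed is rallod. The word is reversed, then every letter is shifted forward by 1.
Decoding lppsc: shift back: l−1=k, p−1=o, p−1=o, s−1=r, c−1=b → koorb; then reverse → brook.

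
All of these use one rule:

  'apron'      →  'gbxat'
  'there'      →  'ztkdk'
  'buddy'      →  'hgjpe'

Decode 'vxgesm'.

plasma

Shifts by position in apron: pos 0: a→g (+6), pos 1: p→b (+12), pos 2: r→x (+6), pos 3: o→a (+12) — repeating every 2. The shifts repeat in a cycle of length 2: positions 0,1,… shift by +6, +12, then the pattern repeats.
Reversing it on vxgesm: v−6=p, x−12=l, g−6=a, e−12=s, s−6=m, m−12=a.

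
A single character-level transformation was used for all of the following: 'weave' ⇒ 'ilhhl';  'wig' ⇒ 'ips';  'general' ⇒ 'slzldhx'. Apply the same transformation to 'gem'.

sly

Vowels shift forward by 7 and consonants shift forward by 12.
Applying it to gem: g(cons)+12=s, e(vowel)+7=l, m(cons)+12=y.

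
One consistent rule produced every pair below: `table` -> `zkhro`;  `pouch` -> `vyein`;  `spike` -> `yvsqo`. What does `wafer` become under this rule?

cklox

The shift depends on letter class: consonant t→z is +6, but vowel a→k is +10. Two shifts are in play — +10 for a/e/i/o/u, +6 for every other letter.
On wafer: w(cons)+6=c, a(vowel)+10=k, f(cons)+6=l, e(vowel)+10=o, r(cons)+6=x.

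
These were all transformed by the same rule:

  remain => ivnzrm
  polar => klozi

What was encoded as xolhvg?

closet

Letters are reflected about the middle of the alphabet (position → 25−position): Atbash.
Reversing it on xolhvg: x↔c, o↔l, l↔o, h↔s, v↔e, g↔t.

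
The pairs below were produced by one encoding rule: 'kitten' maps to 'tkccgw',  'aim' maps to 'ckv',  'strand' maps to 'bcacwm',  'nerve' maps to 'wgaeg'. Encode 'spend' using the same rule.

The shift depends on letter class: consonant k→t is +9, but vowel i→k is +2. Vowels shift forward by 2 and consonants shift forward by 9.
On spend: s(cons)+9=b, p(cons)+9=y, e(vowel)+2=g, n(cons)+9=w, d(cons)+9=m.

bygwm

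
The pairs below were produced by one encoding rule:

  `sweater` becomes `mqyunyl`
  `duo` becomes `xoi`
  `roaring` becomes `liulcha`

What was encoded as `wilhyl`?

Compare letters: s→m is +20, w→q is +20, e→y is +20 — a constant shift. This is a Caesar cipher with shift 20.
Reversing it on wilhyl: w−20=c, i−20=o, l−20=r, h−20=n, y−20=e, l−20=r.

corner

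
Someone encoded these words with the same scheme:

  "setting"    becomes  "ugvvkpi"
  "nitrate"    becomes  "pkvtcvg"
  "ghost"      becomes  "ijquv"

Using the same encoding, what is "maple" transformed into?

ocrng

Compare letters: s→u is +2, e→g is +2, t→v is +2 — a constant shift. This is a Caesar cipher with shift 2.
For maple: m+2=o, a+2=c, p+2=r, l+2=n, e+2=g.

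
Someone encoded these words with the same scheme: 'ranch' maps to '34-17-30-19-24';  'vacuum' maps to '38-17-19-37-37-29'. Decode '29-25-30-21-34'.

The number is (letter's place in the alphabet, a=1) + 16.
Reversing it on 29-25-30-21-34: 29→(29−16)÷1=13=m, 25→(25−16)÷1=9=i, 30→(30−16)÷1=14=n, 21→(21−16)÷1=5=e, 34→(34−16)÷1=18=r.

miner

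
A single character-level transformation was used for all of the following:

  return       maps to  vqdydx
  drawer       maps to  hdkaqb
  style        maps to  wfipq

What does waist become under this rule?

Shifts by position in return: pos 0: r→v (+4), pos 1: e→q (+12), pos 2: t→d (+10), pos 3: u→y (+4), pos 4: r→d (+12), pos 5: n→x (+10) — repeating every 3. The shifts repeat in a cycle of length 3: positions 0,1,… shift by +4, +12, +10, then the pattern repeats.
On waist: w+4=a, a+12=m, i+10=s, s+4=w, t+12=f.

amswf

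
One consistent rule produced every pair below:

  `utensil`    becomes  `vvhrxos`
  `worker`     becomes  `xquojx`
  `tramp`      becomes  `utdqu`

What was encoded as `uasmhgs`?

typical

In utensil: u→v is +1, t→v is +2, e→h is +3, n→r is +4 — the shift increases by 1 each position. The shift increases by 1 at each position, starting from +1: 1, 2, 3, ….
Decoding uasmhgs: u−1=t, a−2=y, s−3=p, m−4=i, h−5=c, g−6=a, s−7=l.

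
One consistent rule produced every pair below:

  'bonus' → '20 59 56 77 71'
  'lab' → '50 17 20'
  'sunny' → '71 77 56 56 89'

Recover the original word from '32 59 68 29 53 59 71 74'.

foremost

b(#2)→20 and o(#15)→59: differences scale by 3, so n = 3·pos + 14. The formula is n = 3×(alphabet index, a=1) + 14.
Reversing it on 32 59 68 29 53 59 71 74: 32→(32−14)÷3=6=f, 59→(59−14)÷3=15=o, 68→(68−14)÷3=18=r, 29→(29−14)÷3=5=e, 53→(53−14)÷3=13=m, 59→(59−14)÷3=15=o, 71→(71−14)÷3=19=s, 74→(74−14)÷3=20=t.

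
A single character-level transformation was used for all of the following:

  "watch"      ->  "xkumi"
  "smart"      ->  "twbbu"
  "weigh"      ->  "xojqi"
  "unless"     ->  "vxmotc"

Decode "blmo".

able

Shifts by position in watch: pos 0: w→x (+1), pos 1: a→k (+10), pos 2: t→u (+1), pos 3: c→m (+10) — repeating every 2. A repeating key of period 2 is used — shifts +1, +10 over and over.
Decoding blmo: b−1=a, l−10=b, m−1=l, o−10=e.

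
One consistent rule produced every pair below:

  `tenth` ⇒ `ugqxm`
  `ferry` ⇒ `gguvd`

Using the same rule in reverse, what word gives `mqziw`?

The shift increases by 1 at each position, starting from +1: 1, 2, 3, ….
Reversing it on mqziw: m−1=l, q−2=o, z−3=w, i−4=e, w−5=r.

lower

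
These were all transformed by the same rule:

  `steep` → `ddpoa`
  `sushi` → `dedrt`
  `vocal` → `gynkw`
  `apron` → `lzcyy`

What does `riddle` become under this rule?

Shifts by position in steep: pos 0: s→d (+11), pos 1: t→d (+10), pos 2: e→p (+11), pos 3: e→o (+10) — repeating every 2. A repeating key of period 2 is used — shifts +11, +10 over and over.
Applying it to riddle: r+11=c, i+10=s, d+11=o, d+10=n, l+11=w, e+10=o.

csonwo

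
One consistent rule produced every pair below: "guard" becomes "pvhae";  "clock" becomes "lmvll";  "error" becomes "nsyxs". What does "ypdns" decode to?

power

Shifts by position in guard: pos 0: g→p (+9), pos 1: u→v (+1), pos 2: a→h (+7), pos 3: r→a (+9), pos 4: d→e (+1) — repeating every 3. The shifts repeat in a cycle of length 3: positions 0,1,… shift by +9, +1, +7, then the pattern repeats.
Undoing it on ypdns: y−9=p, p−1=o, d−7=w, n−9=e, s−1=r.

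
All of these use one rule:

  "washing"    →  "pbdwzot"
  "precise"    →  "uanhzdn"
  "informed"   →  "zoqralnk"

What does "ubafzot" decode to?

w(22)→p(15) and a(0)→b(1) fit y≡3x+1 (mod 26); the inverse of 3 mod 26 is 9. Treating letters as 0–25, the rule is x ↦ 3x + 1 (mod 26).
Undoing it on ubafzot: u(20)→9·(20−1)≡15=p; b(1)→9·(1−1)≡0=a; a(0)→9·(0−1)≡17=r; f(5)→9·(5−1)≡10=k; z(25)→9·(25−1)≡8=i; o(14)→9·(14−1)≡13=n; t(19)→9·(19−1)≡6=g (all mod 26).

parking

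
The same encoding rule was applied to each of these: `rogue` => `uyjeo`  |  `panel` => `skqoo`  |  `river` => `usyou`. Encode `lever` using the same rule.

ooyou

The shift depends on letter class: consonant r→u is +3, but vowel o→y is +10. The rule splits by letter class: vowels +10, consonants +3.
Applying it to lever: l(cons)+3=o, e(vowel)+10=o, v(cons)+3=y, e(vowel)+10=o, r(cons)+3=u.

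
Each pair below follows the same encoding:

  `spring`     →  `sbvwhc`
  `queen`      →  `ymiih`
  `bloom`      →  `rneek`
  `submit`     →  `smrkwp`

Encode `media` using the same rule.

s(18)→s(18) and p(15)→b(1) fit y≡23x+20 (mod 26); the inverse of 23 mod 26 is 17. Treating letters as 0–25, the rule is x ↦ 23x + 20 (mod 26).
On media: m(12)→23·12+20≡10=k; e(4)→23·4+20≡8=i; d(3)→23·3+20≡11=l; i(8)→23·8+20≡22=w; a(0)→23·0+20≡20=u (all mod 26).

kilwu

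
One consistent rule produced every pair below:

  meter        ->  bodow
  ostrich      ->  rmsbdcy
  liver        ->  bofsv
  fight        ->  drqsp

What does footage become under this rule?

The output letters match the input read backwards, each shifted +10: meter reversed is retem. Two steps: reverse the string, then apply a Caesar shift of +10.
Applying it to footage: reverse → egatoof; then shift: e+10=o, g+10=q, a+10=k, t+10=d, o+10=y, o+10=y, f+10=p.

oqkdyyp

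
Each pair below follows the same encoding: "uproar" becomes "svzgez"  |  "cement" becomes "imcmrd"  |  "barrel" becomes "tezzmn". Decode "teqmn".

bagel

u(20)→s(18) and p(15)→v(21) fit y≡15x+4 (mod 26); the inverse of 15 mod 26 is 7. This is an affine cipher: with a=0,…,z=25, each position x becomes (15x+4) mod 26.
Undoing it on teqmn: t(19)→7·(19−4)≡1=b; e(4)→7·(4−4)≡0=a; q(16)→7·(16−4)≡6=g; m(12)→7·(12−4)≡4=e; n(13)→7·(13−4)≡11=l (all mod 26).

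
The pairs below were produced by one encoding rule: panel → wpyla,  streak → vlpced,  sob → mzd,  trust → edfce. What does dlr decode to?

gas

Read the word backwards and shift each letter +11.
Decoding dlr: shift back: d−11=s, l−11=a, r−11=g → sag; then reverse → gas.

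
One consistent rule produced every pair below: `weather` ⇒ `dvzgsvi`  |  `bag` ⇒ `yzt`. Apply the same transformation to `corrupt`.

Letters are reflected about the middle of the alphabet (position → 25−position): Atbash.
On corrupt: c↔x, o↔l, r↔i, r↔i, u↔f, p↔k, t↔g.

xliifkg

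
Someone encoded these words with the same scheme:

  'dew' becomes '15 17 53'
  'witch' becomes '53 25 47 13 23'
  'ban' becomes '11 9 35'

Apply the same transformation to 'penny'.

d(#4)→15 and e(#5)→17: differences scale by 2, so n = 2·pos + 7. Each letter becomes 2×(its alphabet position, a=1..z=26) + 7.
For penny: p=16→39, e=5→17, n=14→35, n=14→35, y=25→57.

39 17 35 35 57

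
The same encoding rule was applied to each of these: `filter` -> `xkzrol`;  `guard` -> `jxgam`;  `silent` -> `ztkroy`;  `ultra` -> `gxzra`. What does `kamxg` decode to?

argue

The word is reversed, then every letter is shifted forward by 6.
Undoing it on kamxg: shift back: k−6=e, a−6=u, m−6=g, x−6=r, g−6=a → eugra; then reverse → argue.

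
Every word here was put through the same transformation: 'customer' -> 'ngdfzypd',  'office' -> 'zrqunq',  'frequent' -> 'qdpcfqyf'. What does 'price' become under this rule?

adtop

The shifts repeat in a cycle of length 2: positions 0,1,… shift by +11, +12, then the pattern repeats.
On price: p+11=a, r+12=d, i+11=t, c+12=o, e+11=p.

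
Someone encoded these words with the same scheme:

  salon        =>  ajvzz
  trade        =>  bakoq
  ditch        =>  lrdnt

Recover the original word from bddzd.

In salon: s→a is +8, a→j is +9, l→v is +10, o→z is +11 — the shift increases by 1 each position. Letter i (0-indexed) is shifted by i+8, so successive shifts are 8, 9, 10, ….
Decoding bddzd: b−8=t, d−9=u, d−10=t, z−11=o, d−12=r.

tutor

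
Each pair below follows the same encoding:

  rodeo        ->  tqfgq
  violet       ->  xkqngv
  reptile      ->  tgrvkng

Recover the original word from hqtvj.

forth

Compare letters: r→t is +2, o→q is +2, d→f is +2 — a constant shift. Every letter moves 2 places later in the alphabet, wrapping around z→a.
Undoing it on hqtvj: h−2=f, q−2=o, t−2=r, v−2=t, j−2=h.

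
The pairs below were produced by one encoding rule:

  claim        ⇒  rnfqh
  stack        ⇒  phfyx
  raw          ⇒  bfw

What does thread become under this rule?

ifjwmy

The output letters match the input read backwards, each shifted +5: claim reversed is mialc. The word is reversed, then every letter is shifted forward by 5.
On thread: reverse → daerht; then shift: d+5=i, a+5=f, e+5=j, r+5=w, h+5=m, t+5=y.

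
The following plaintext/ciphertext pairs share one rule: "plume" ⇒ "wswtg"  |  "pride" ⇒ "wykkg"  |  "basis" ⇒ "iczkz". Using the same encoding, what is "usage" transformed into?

Vowels shift forward by 2 and consonants shift forward by 7.
On usage: u(vowel)+2=w, s(cons)+7=z, a(vowel)+2=c, g(cons)+7=n, e(vowel)+2=g.

wzcng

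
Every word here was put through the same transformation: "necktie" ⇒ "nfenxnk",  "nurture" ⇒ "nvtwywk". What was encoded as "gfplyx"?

genius

Each letter shifts forward by its position index (0, 1, 2, …) — the shift grows by one for each successive letter.
Reversing it on gfplyx: g−0=g, f−1=e, p−2=n, l−3=i, y−4=u, x−5=s.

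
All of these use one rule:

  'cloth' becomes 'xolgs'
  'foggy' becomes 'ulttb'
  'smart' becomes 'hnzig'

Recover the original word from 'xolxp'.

Each letter is replaced by its mirror in the alphabet: a↔z, b↔y, c↔x, and so on (the Atbash cipher).
Decoding xolxp: x↔c, o↔l, l↔o, x↔c, p↔k.

clock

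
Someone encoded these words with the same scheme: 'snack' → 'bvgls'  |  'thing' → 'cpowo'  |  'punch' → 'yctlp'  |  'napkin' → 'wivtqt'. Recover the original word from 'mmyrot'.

design

It's a Vigenère-style cipher with numeric key [9,8,6]: position i shifts by key[i mod 3].
Reversing it on mmyrot: m−9=d, m−8=e, y−6=s, r−9=i, o−8=g, t−6=n.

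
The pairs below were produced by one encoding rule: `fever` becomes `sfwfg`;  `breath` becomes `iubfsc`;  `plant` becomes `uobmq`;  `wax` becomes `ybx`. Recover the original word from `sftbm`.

laser

The output letters match the input read backwards, each shifted +1: fever reversed is revef. Two steps: reverse the string, then apply a Caesar shift of +1.
Undoing it on sftbm: shift back: s−1=r, f−1=e, t−1=s, b−1=a, m−1=l → resal; then reverse → laser.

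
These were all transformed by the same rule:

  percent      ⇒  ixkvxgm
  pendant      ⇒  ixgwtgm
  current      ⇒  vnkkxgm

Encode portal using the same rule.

Every letter moves 19 places later in the alphabet, wrapping around z→a.
For portal: p+19=i, o+19=h, r+19=k, t+19=m, a+19=t, l+19=e.

ihkmte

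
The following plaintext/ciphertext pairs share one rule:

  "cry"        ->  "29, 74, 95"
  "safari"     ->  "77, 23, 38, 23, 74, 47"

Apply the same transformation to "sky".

77, 53, 95

c(#3)→29 and r(#18)→74: differences scale by 3, so n = 3·pos + 20. The formula is n = 3×(alphabet index, a=1) + 20.
For sky: s=19→77, k=11→53, y=25→95.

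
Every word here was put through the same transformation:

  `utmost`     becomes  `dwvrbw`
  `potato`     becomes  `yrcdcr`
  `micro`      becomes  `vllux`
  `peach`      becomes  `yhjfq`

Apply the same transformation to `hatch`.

qdcfq

Shifts by position in utmost: pos 0: u→d (+9), pos 1: t→w (+3), pos 2: m→v (+9), pos 3: o→r (+3) — repeating every 2. The shifts repeat in a cycle of length 2: positions 0,1,… shift by +9, +3, then the pattern repeats.
Applying it to hatch: h+9=q, a+3=d, t+9=c, c+3=f, h+9=q.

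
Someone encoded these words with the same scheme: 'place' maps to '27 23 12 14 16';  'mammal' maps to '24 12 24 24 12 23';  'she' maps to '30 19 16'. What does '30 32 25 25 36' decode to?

sunny

Letters become their 1-based position plus 11 (so a→12, b→13, …).
Reversing it on 30 32 25 25 36: 30→(30−11)÷1=19=s, 32→(32−11)÷1=21=u, 25→(25−11)÷1=14=n, 25→(25−11)÷1=14=n, 36→(36−11)÷1=25=y.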